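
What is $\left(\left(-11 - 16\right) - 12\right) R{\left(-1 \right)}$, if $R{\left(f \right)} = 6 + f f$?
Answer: $-273$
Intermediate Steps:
$R{\left(f \right)} = 6 + f^{2}$
$\left(\left(-11 - 16\right) - 12\right) R{\left(-1 \right)} = \left(\left(-11 - 16\right) - 12\right) \left(6 + \left(-1\right)^{2}\right) = \left(\left(-11 - 16\right) - 12\right) \left(6 + 1\right) = \left(-27 - 12\right) 7 = \left(-39\right) 7 = -273$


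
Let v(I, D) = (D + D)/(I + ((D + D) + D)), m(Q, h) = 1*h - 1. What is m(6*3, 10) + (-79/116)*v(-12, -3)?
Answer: 3575/406 ≈ 8.8054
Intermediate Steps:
m(Q, h) = -1 + h (m(Q, h) = h - 1 = -1 + h)
v(I, D) = 2*D/(I + 3*D) (v(I, D) = (2*D)/(I + (2*D + D)) = (2*D)/(I + 3*D) = 2*D/(I + 3*D))
m(6*3, 10) + (-79/116)*v(-12, -3) = (-1 + 10) + (-79/116)*(2*(-3)/(-12 + 3*(-3))) = 9 + (-79*1/116)*(2*(-3)/(-12 - 9)) = 9 - 79*(-3)/(58*(-21)) = 9 - 79*(-3)*(-1)/(58*21) = 9 - 79/116*2/7 = 9 - 79/406 = 3575/406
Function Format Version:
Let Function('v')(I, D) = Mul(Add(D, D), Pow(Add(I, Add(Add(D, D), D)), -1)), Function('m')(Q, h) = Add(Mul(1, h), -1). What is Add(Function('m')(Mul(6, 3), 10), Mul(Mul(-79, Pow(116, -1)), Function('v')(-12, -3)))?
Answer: Rational(3575, 406) ≈ 8.8054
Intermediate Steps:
Function('m')(Q, h) = Add(-1, h) (Function('m')(Q, h) = Add(h, -1) = Add(-1, h))
Function('v')(I, D) = Mul(2, D, Pow(Add(I, Mul(3, D)), -1)) (Function('v')(I, D) = Mul(Mul(2, D), Pow(Add(I, Add(Mul(2, D), D)), -1)) = Mul(Mul(2, D), Pow(Add(I, Mul(3, D)), -1)) = Mul(2, D, Pow(Add(I, Mul(3, D)), -1)))
Add(Function('m')(Mul(6, 3), 10), Mul(Mul(-79, Pow(116, -1)), Function('v')(-12, -3))) = Add(Add(-1, 10), Mul(Mul(-79, Pow(116, -1)), Mul(2, -3, Pow(Add(-12, Mul(3, -3)), -1)))) = Add(9, Mul(Mul(-79, Rational(1, 116)), Mul(2, -3, Pow(Add(-12, -9), -1)))) = Add(9, Mul(Rational(-79, 116), Mul(2, -3, Pow(-21, -1)))) = Add(9, Mul(Rational(-79, 116), Mul(2, -3, Rational(-1, 21)))) = Add(9, Mul(Rational(-79, 116), Rational(2, 7))) = Add(9, Rational(-79, 406)) = Rational(3575, 406)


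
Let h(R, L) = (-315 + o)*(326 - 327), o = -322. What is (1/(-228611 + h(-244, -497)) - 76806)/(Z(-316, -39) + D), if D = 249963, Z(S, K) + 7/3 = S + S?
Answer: -52529313135/170521360364 ≈ -0.30805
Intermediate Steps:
Z(S, K) = -7/3 + 2*S (Z(S, K) = -7/3 + (S + S) = -7/3 + 2*S)
h(R, L) = 637 (h(R, L) = (-315 - 322)*(326 - 327) = -637*(-1) = 637)
(1/(-228611 + h(-244, -497)) - 76806)/(Z(-316, -39) + D) = (1/(-228611 + 637) - 76806)/((-7/3 + 2*(-316)) + 249963) = (1/(-227974) - 76806)/((-7/3 - 632) + 249963) = (-1/227974 - 76806)/(-1903/3 + 249963) = -17509771045/(227974*747986/3) = -17509771045/227974*3/747986 = -52529313135/170521360364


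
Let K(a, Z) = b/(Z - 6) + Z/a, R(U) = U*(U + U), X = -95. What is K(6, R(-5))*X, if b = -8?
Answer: -25555/33 ≈ -774.39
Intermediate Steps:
R(U) = 2*U² (R(U) = U*(2*U) = 2*U²)
K(a, Z) = -8/(-6 + Z) + Z/a (K(a, Z) = -8/(Z - 6) + Z/a = -8/(-6 + Z) + Z/a)
K(6, R(-5))*X = (((2*(-5)²)² - 8*6 - 12*(-5)²)/(6*(-6 + 2*(-5)²)))*(-95) = (((2*25)² - 48 - 12*25)/(6*(-6 + 2*25)))*(-95) = ((50² - 48 - 6*50)/(6*(-6 + 50)))*(-95) = ((⅙)*(2500 - 48 - 300)/44)*(-95) = ((⅙)*(1/44)*2152)*(-95) = (269/33)*(-95) = -25555/33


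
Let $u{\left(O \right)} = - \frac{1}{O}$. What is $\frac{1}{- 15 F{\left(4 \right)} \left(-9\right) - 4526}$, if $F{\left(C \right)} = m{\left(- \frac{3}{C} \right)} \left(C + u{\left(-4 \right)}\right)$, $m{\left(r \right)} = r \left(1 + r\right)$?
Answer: $- \frac{64}{296549} \approx -0.00021582$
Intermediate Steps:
$F{\left(C \right)} = - \frac{3 \left(1 - \frac{3}{C}\right) \left(\frac{1}{4} + C\right)}{C}$ ($F{\left(C \right)} = - \frac{3}{C} \left(1 - \frac{3}{C}\right) \left(C - \frac{1}{-4}\right) = - \frac{3 \left(1 - \frac{3}{C}\right)}{C} \left(C - - \frac{1}{4}\right) = - \frac{3 \left(1 - \frac{3}{C}\right)}{C} \left(C + \frac{1}{4}\right) = - \frac{3 \left(1 - \frac{3}{C}\right)}{C} \left(\frac{1}{4} + C\right) = - \frac{3 \left(1 - \frac{3}{C}\right) \left(\frac{1}{4} + C\right)}{C}$)
$\frac{1}{- 15 F{\left(4 \right)} \left(-9\right) - 4526} = \frac{1}{- 15 \left(-3 + \frac{9}{4 \cdot 16} + \frac{33}{4 \cdot 4}\right) \left(-9\right) - 4526} = \frac{1}{- 15 \left(-3 + \frac{9}{4} \cdot \frac{1}{16} + \frac{33}{4} \cdot \frac{1}{4}\right) \left(-9\right) - 4526} = \frac{1}{- 15 \left(-3 + \frac{9}{64} + \frac{33}{16}\right) \left(-9\right) - 4526} = \frac{1}{\left(-15\right) \left(- \frac{51}{64}\right) \left(-9\right) - 4526} = \frac{1}{\frac{765}{64} \left(-9\right) - 4526} = \frac{1}{- \frac{6885}{64} - 4526} = \frac{1}{- \frac{296549}{64}} = - \frac{64}{296549}$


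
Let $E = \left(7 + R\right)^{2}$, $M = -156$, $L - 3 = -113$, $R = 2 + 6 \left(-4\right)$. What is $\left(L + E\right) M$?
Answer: $-17940$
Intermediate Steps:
$R = -22$ ($R = 2 - 24 = -22$)
$L = -110$ ($L = 3 - 113 = -110$)
$E = 225$ ($E = \left(7 - 22\right)^{2} = \left(-15\right)^{2} = 225$)
$\left(L + E\right) M = \left(-110 + 225\right) \left(-156\right) = 115 \left(-156\right) = -17940$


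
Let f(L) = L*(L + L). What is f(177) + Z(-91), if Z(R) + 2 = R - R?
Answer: 62656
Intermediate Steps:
Z(R) = -2 (Z(R) = -2 + (R - R) = -2 + 0 = -2)
f(L) = 2*L² (f(L) = L*(2*L) = 2*L²)
f(177) + Z(-91) = 2*177² - 2 = 2*31329 - 2 = 62658 - 2 = 62656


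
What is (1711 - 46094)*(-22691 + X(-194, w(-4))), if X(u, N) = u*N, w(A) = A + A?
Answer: 938212237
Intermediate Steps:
w(A) = 2*A
X(u, N) = N*u
(1711 - 46094)*(-22691 + X(-194, w(-4))) = (1711 - 46094)*(-22691 + (2*(-4))*(-194)) = -44383*(-22691 - 8*(-194)) = -44383*(-22691 + 1552) = -44383*(-21139) = 938212237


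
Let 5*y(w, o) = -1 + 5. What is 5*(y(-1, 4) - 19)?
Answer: -91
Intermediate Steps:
y(w, o) = ⅘ (y(w, o) = (-1 + 5)/5 = (⅕)*4 = ⅘)
5*(y(-1, 4) - 19) = 5*(⅘ - 19) = 5*(-91/5) = -91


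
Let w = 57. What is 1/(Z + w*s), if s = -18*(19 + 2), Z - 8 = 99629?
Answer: 1/78091 ≈ 1.2806e-5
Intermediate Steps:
Z = 99637 (Z = 8 + 99629 = 99637)
s = -378 (s = -18*21 = -378)
1/(Z + w*s) = 1/(99637 + 57*(-378)) = 1/(99637 - 21546) = 1/78091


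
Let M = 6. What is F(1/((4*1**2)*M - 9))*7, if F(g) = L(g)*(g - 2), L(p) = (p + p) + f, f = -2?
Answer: 5684/225 ≈ 25.262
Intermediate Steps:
L(p) = -2 + 2*p (L(p) = (p + p) - 2 = 2*p - 2 = -2 + 2*p)
F(g) = (-2 + g)*(-2 + 2*g) (F(g) = (-2 + 2*g)*(g - 2) = (-2 + 2*g)*(-2 + g) = (-2 + g)*(-2 + 2*g))
F(1/((4*1**2)*M - 9))*7 = (2*(-1 + 1/((4*1**2)*6 - 9))*(-2 + 1/((4*1**2)*6 - 9)))*7 = (2*(-1 + 1/((4*1)*6 - 9))*(-2 + 1/((4*1)*6 - 9)))*7 = (2*(-1 + 1/(4*6 - 9))*(-2 + 1/(4*6 - 9)))*7 = (2*(-1 + 1/(24 - 9))*(-2 + 1/(24 - 9)))*7 = (2*(-1 + 1/15)*(-2 + 1/15))*7 = (2*(-14/15)*(-29/15))*7 = (812/225)*7 = 5684/225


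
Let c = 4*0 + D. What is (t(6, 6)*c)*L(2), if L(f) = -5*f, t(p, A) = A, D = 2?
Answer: -120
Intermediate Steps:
c = 2 (c = 4*0 + 2 = 0 + 2 = 2)
(t(6, 6)*c)*L(2) = (6*2)*(-5*2) = 12*(-10) = -120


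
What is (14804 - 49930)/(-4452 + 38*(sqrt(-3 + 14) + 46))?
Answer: 23745176/1823933 + 333697*sqrt(11)/1823933 ≈ 13.625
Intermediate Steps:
(14804 - 49930)/(-4452 + 38*(sqrt(-3 + 14) + 46)) = -35126/(-4452 + 38*(sqrt(11) + 46)) = -35126/(-4452 + 38*(46 + sqrt(11))) = -35126/(-4452 + (1748 + 38*sqrt(11))) = -35126/(-2704 + 38*sqrt(11))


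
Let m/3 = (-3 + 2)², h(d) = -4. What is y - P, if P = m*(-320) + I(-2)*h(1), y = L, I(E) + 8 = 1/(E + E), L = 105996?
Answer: 106923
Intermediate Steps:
I(E) = -8 + 1/(2*E) (I(E) = -8 + 1/(E + E) = -8 + 1/(2*E))
y = 105996
m = 3 (m = 3*(-3 + 2)² = 3*(-1)² = 3*1 = 3)
P = -927 (P = 3*(-320) + (-8 + (½)/(-2))*(-4) = -960 + (-8 + (½)*(-½))*(-4) = -960 + (-8 - ¼)*(-4) = -960 - 33/4*(-4) = -960 + 33 = -927)
y - P = 105996 - 1*(-927) = 105996 + 927 = 106923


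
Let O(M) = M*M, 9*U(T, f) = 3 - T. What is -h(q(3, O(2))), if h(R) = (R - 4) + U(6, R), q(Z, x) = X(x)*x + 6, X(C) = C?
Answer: -53/3 ≈ -17.667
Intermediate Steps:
U(T, f) = ⅓ - T/9 (U(T, f) = (3 - T)/9 = ⅓ - T/9)
O(M) = M²
q(Z, x) = 6 + x² (q(Z, x) = x*x + 6 = x² + 6 = 6 + x²)
h(R) = -13/3 + R (h(R) = (R - 4) + (⅓ - ⅑*6) = (-4 + R) + (⅓ - ⅔) = (-4 + R) - ⅓ = -13/3 + R)
-h(q(3, O(2))) = -(-13/3 + (6 + (2²)²)) = -(-13/3 + (6 + 4²)) = -(-13/3 + (6 + 16)) = -(-13/3 + 22) = -1*53/3 = -53/3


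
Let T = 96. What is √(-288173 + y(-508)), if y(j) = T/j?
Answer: I*√4647945365/127 ≈ 536.82*I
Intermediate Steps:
y(j) = 96/j
√(-288173 + y(-508)) = √(-288173 + 96/(-508)) = √(-288173 + 96*(-1/508)) = √(-288173 - 24/127) = √(-36597995/127) = I*√4647945365/127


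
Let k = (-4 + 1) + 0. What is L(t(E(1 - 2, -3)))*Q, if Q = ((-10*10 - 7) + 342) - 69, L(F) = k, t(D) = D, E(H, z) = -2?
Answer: -498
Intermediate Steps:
k = -3 (k = -3 + 0 = -3)
L(F) = -3
Q = 166 (Q = ((-100 - 7) + 342) - 69 = (-107 + 342) - 69 = 235 - 69 = 166)
L(t(E(1 - 2, -3)))*Q = -3*166 = -498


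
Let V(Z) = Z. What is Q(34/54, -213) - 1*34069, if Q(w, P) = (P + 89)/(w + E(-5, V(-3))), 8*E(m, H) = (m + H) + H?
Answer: -5458325/161 ≈ -33903.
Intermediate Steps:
E(m, H) = H/4 + m/8 (E(m, H) = ((m + H) + H)/8 = ((H + m) + H)/8 = (m + 2*H)/8 = H/4 + m/8)
Q(w, P) = (89 + P)/(-11/8 + w) (Q(w, P) = (P + 89)/(w + ((¼)*(-3) + (⅛)*(-5))) = (89 + P)/(w + (-¾ - 5/8)) = (89 + P)/(w - 11/8) = (89 + P)/(-11/8 + w))
Q(34/54, -213) - 1*34069 = 8*(89 - 213)/(-11 + 8*(34/54)) - 1*34069 = 8*(-124)/(-11 + 8*(34*(1/54))) - 34069 = 8*(-124)/(-11 + 8*(17/27)) - 34069 = 8*(-124)/(-11 + 136/27) - 34069 = 8*(-124)/(-161/27) - 34069 = 8*(-27/161)*(-124) - 34069 = 26784/161 - 34069 = -5458325/161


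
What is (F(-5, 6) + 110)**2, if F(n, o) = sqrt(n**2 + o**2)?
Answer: (110 + sqrt(61))**2 ≈ 13879.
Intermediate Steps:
(F(-5, 6) + 110)**2 = (sqrt((-5)**2 + 6**2) + 110)**2 = (sqrt(25 + 36) + 110)**2 = (sqrt(61) + 110)**2 = (110 + sqrt(61))**2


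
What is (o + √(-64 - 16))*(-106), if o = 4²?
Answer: -1696 - 424*I*√5 ≈ -1696.0 - 948.09*I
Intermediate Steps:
o = 16
(o + √(-64 - 16))*(-106) = (16 + √(-64 - 16))*(-106) = (16 + √(-80))*(-106) = (16 + 4*I*√5)*(-106) = -1696 - 424*I*√5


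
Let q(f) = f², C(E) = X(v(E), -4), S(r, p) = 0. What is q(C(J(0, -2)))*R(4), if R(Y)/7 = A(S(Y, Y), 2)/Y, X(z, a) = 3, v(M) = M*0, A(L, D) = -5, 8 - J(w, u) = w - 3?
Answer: -315/4 ≈ -78.750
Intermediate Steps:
J(w, u) = 11 - w (J(w, u) = 8 - (w - 3) = 8 - (-3 + w) = 8 + (3 - w) = 11 - w)
v(M) = 0
C(E) = 3
R(Y) = -35/Y (R(Y) = 7*(-5/Y) = -35/Y)
q(C(J(0, -2)))*R(4) = 3²*(-35/4) = 9*(-35*¼) = 9*(-35/4) = -315/4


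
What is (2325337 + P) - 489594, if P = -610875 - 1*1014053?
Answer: 210815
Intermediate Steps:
P = -1624928 (P = -610875 - 1014053 = -1624928)
(2325337 + P) - 489594 = (2325337 - 1624928) - 489594 = 700409 - 489594 = 210815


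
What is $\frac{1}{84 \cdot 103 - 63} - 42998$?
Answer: $- \frac{369309821}{8589} \approx -42998.0$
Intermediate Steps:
$\frac{1}{84 \cdot 103 - 63} - 42998 = \frac{1}{8652 - 63} - 42998 = \frac{1}{8589} - 42998 = - \frac{369309821}{8589}$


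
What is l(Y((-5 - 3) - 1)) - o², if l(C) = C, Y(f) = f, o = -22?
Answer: -493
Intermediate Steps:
l(Y((-5 - 3) - 1)) - o² = ((-5 - 3) - 1) - 1*(-22)² = (-8 - 1) - 1*484 = -9 - 484 = -493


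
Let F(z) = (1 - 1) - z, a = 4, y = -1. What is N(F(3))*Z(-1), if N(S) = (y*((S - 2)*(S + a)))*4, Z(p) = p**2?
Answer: 20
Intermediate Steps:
F(z) = -z (F(z) = 0 - z = -z)
N(S) = -4*(-2 + S)*(4 + S) (N(S) = -(S - 2)*(S + 4)*4 = -(-2 + S)*(4 + S)*4 = -4*(-2 + S)*(4 + S))
N(F(3))*Z(-1) = (32 - (-8)*3 - 4*(-1*3)**2)*(-1)**2 = (32 - 8*(-3) - 4*(-3)**2)*1 = (32 + 24 - 4*9)*1 = (32 + 24 - 36)*1 = 20*1 = 20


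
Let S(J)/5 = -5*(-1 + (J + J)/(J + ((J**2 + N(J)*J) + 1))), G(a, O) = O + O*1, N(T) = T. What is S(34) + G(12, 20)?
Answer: 150855/2347 ≈ 64.276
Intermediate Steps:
G(a, O) = 2*O (G(a, O) = O + O = 2*O)
S(J) = 25 - 50*J/(1 + J + 2*J**2) (S(J) = 5*(-5*(-1 + (J + J)/(J + ((J**2 + J*J) + 1)))) = 5*(-5*(-1 + (2*J)/(J + ((J**2 + J**2) + 1)))) = 5*(-5*(-1 + (2*J)/(J + (2*J**2 + 1)))) = 5*(-5*(-1 + (2*J)/(J + (1 + 2*J**2)))) = 5*(-5*(-1 + (2*J)/(1 + J + 2*J**2))) = 5*(-5*(-1 + 2*J/(1 + J + 2*J**2))) = 5*(5 - 10*J/(1 + J + 2*J**2)) = 25 - 50*J/(1 + J + 2*J**2))
S(34) + G(12, 20) = 25*(1 - 1*34 + 2*34**2)/(1 + 34 + 2*34**2) + 2*20 = 25*(1 - 34 + 2*1156)/(1 + 34 + 2*1156) + 40 = 25*(1 - 34 + 2312)/(1 + 34 + 2312) + 40 = 25*2279/2347 + 40 = 25*(1/2347)*2279 + 40 = 56975/2347 + 40 = 150855/2347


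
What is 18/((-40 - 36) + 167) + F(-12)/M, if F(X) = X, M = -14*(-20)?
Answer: 141/910 ≈ 0.15495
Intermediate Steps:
M = 280
18/((-40 - 36) + 167) + F(-12)/M = 18/((-40 - 36) + 167) - 12/280 = 18/(-76 + 167) - 12*1/280 = 18/91 - 3/70 = 141/910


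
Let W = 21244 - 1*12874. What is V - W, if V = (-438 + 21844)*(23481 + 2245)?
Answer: 550682386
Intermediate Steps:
W = 8370 (W = 21244 - 12874 = 8370)
V = 550690756 (V = 21406*25726 = 550690756)
V - W = 550690756 - 1*8370 = 550690756 - 8370 = 550682386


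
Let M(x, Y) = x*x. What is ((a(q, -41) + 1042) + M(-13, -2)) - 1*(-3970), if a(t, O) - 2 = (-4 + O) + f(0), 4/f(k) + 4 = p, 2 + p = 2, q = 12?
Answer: 5137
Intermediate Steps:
p = 0 (p = -2 + 2 = 0)
f(k) = -1 (f(k) = 4/(-4 + 0) = 4/(-4) = 4*(-¼) = -1)
M(x, Y) = x²
a(t, O) = -3 + O (a(t, O) = 2 + ((-4 + O) - 1) = 2 + (-5 + O) = -3 + O)
((a(q, -41) + 1042) + M(-13, -2)) - 1*(-3970) = (((-3 - 41) + 1042) + (-13)²) - 1*(-3970) = ((-44 + 1042) + 169) + 3970 = (998 + 169) + 3970 = 1167 + 3970 = 5137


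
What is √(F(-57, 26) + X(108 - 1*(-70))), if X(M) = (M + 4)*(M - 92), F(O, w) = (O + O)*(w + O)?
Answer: √19186 ≈ 138.51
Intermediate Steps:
F(O, w) = 2*O*(O + w) (F(O, w) = (2*O)*(O + w) = 2*O*(O + w))
X(M) = (-92 + M)*(4 + M) (X(M) = (4 + M)*(-92 + M) = (-92 + M)*(4 + M))
√(F(-57, 26) + X(108 - 1*(-70))) = √(2*(-57)*(-57 + 26) + (-368 + (108 - 1*(-70))² - 88*(108 - 1*(-70)))) = √(2*(-57)*(-31) + (-368 + (108 + 70)² - 88*(108 + 70))) = √(3534 + (-368 + 178² - 88*178)) = √(3534 + (-368 + 31684 - 15664)) = √(3534 + 15652) = √19186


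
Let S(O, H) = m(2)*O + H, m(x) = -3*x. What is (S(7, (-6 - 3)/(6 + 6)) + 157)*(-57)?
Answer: -26049/4 ≈ -6512.3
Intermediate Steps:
S(O, H) = H - 6*O (S(O, H) = (-3*2)*O + H = -6*O + H = H - 6*O)
(S(7, (-6 - 3)/(6 + 6)) + 157)*(-57) = (((-6 - 3)/(6 + 6) - 6*7) + 157)*(-57) = ((-9/12 - 42) + 157)*(-57) = ((-9*1/12 - 42) + 157)*(-57) = ((-¾ - 42) + 157)*(-57) = (-171/4 + 157)*(-57) = (457/4)*(-57) = -26049/4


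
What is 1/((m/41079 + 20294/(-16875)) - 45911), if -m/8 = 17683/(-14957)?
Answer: -3456104641875/158677375754431219 ≈ -2.1781e-5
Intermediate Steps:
m = 141464/14957 (m = -141464/(-14957) = -141464*(-1)/14957 = -8*(-17683/14957) = 141464/14957 ≈ 9.4580)
1/((m/41079 + 20294/(-16875)) - 45911) = 1/(((141464/14957)/41079 + 20294/(-16875)) - 45911) = 1/(((141464/14957)*(1/41079) + 20294*(-1/16875)) - 45911) = 1/((141464/614418603 - 20294/16875) - 45911) = 1/(-4155541308094/3456104641875 - 45911) = 1/(-158677375754431219/3456104641875) = -3456104641875/158677375754431219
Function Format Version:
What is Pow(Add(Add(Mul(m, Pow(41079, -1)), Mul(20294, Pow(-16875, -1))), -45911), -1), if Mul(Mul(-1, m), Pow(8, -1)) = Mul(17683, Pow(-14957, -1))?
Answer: Rational(-3456104641875, 158677375754431219) ≈ -2.1781e-5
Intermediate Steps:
m = Rational(141464, 14957) (m = Mul(-8, Mul(17683, Pow(-14957, -1))) = Mul(-8, Mul(17683, Rational(-1, 14957))) = Mul(-8, Rational(-17683, 14957)) = Rational(141464, 14957) ≈ 9.4580)
Pow(Add(Add(Mul(m, Pow(41079, -1)), Mul(20294, Pow(-16875, -1))), -45911), -1) = Pow(Add(Add(Mul(Rational(141464, 14957), Pow(41079, -1)), Mul(20294, Pow(-16875, -1))), -45911), -1) = Pow(Add(Add(Mul(Rational(141464, 14957), Rational(1, 41079)), Mul(20294, Rational(-1, 16875))), -45911), -1) = Pow(Add(Add(Rational(141464, 614418603), Rational(-20294, 16875)), -45911), -1) = Pow(Add(Rational(-4155541308094, 3456104641875), -45911), -1) = Pow(Rational(-158677375754431219, 3456104641875), -1) = Rational(-3456104641875, 158677375754431219)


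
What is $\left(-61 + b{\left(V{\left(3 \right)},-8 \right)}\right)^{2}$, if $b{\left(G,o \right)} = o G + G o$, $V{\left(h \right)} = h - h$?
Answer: $3721$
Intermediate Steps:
$V{\left(h \right)} = 0$
$b{\left(G,o \right)} = 2 G o$ ($b{\left(G,o \right)} = G o + G o = 2 G o$)
$\left(-61 + b{\left(V{\left(3 \right)},-8 \right)}\right)^{2} = \left(-61 + 2 \cdot 0 \left(-8\right)\right)^{2} = \left(-61 + 0\right)^{2} = \left(-61\right)^{2} = 3721$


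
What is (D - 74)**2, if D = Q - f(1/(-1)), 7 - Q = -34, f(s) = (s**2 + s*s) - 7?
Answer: 784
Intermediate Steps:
f(s) = -7 + 2*s**2 (f(s) = (s**2 + s**2) - 7 = 2*s**2 - 7 = -7 + 2*s**2)
Q = 41 (Q = 7 - 1*(-34) = 7 + 34 = 41)
D = 46 (D = 41 - (-7 + 2*(1/(-1))**2) = 41 - (-7 + 2*(1*(-1))**2) = 41 - (-7 + 2*(-1)**2) = 41 - (-7 + 2*1) = 41 - (-7 + 2) = 41 - 1*(-5) = 41 + 5 = 46)
(D - 74)**2 = (46 - 74)**2 = (-28)**2 = 784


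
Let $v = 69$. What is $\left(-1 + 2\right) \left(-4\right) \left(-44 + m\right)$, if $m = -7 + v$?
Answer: $-72$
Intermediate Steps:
$m = 62$ ($m = -7 + 69 = 62$)
$\left(-1 + 2\right) \left(-4\right) \left(-44 + m\right) = \left(-1 + 2\right) \left(-4\right) \left(-44 + 62\right) = 1 \left(-4\right) 18 = \left(-4\right) 18 = -72$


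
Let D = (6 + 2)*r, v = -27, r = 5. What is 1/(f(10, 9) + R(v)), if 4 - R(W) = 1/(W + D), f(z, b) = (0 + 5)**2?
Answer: 13/376 ≈ 0.034574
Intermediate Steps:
D = 40 (D = (6 + 2)*5 = 8*5 = 40)
f(z, b) = 25 (f(z, b) = 5**2 = 25)
R(W) = 4 - 1/(40 + W) (R(W) = 4 - 1/(W + 40) = 4 - 1/(40 + W))
1/(f(10, 9) + R(v)) = 1/(25 + (159 + 4*(-27))/(40 - 27)) = 1/(25 + (159 - 108)/13) = 1/(25 + (1/13)*51) = 1/(25 + 51/13) = 1/(376/13) = 13/376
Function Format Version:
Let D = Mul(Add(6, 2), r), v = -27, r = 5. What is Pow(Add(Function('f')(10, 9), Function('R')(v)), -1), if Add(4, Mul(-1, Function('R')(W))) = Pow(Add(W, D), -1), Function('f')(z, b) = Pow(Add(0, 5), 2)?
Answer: Rational(13, 376) ≈ 0.034574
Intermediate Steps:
D = 40 (D = Mul(Add(6, 2), 5) = Mul(8, 5) = 40)
Function('f')(z, b) = 25 (Function('f')(z, b) = Pow(5, 2) = 25)
Function('R')(W) = Add(4, Mul(-1, Pow(Add(40, W), -1))) (Function('R')(W) = Add(4, Mul(-1, Pow(Add(W, 40), -1))) = Add(4, Mul(-1, Pow(Add(40, W), -1))))
Pow(Add(Function('f')(10, 9), Function('R')(v)), -1) = Pow(Add(25, Mul(Pow(Add(40, -27), -1), Add(159, Mul(4, -27)))), -1) = Pow(Add(25, Mul(Pow(13, -1), Add(159, -108))), -1) = Pow(Add(25, Mul(Rational(1, 13), 51)), -1) = Pow(Add(25, Rational(51, 13)), -1) = Pow(Rational(376, 13), -1) = Rational(13, 376)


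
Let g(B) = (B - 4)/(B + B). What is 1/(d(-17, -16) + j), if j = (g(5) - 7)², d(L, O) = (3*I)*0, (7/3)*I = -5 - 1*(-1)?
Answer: 100/4761 ≈ 0.021004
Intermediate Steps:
I = -12/7 (I = 3*(-5 - 1*(-1))/7 = 3*(-5 + 1)/7 = (3/7)*(-4) = -12/7 ≈ -1.7143)
d(L, O) = 0 (d(L, O) = (3*(-12/7))*0 = -36/7*0 = 0)
g(B) = (-4 + B)/(2*B) (g(B) = (-4 + B)/((2*B)) = (-4 + B)*(1/(2*B)) = (-4 + B)/(2*B))
j = 4761/100 (j = ((½)*(-4 + 5)/5 - 7)² = ((½)*(⅕)*1 - 7)² = (⅒ - 7)² = (-69/10)² = 4761/100 ≈ 47.610)
1/(d(-17, -16) + j) = 1/(0 + 4761/100) = 1/(4761/100) = 100/4761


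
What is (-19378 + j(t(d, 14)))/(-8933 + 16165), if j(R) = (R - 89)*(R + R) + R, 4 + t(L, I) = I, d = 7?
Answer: -5237/1808 ≈ -2.8966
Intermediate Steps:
t(L, I) = -4 + I
j(R) = R + 2*R*(-89 + R) (j(R) = (-89 + R)*(2*R) + R = 2*R*(-89 + R) + R = R + 2*R*(-89 + R))
(-19378 + j(t(d, 14)))/(-8933 + 16165) = (-19378 + (-4 + 14)*(-177 + 2*(-4 + 14)))/(-8933 + 16165) = (-19378 + 10*(-177 + 2*10))/7232 = (-19378 + 10*(-177 + 20))*(1/7232) = (-19378 + 10*(-157))*(1/7232) = (-19378 - 1570)*(1/7232) = -20948*1/7232 = -5237/1808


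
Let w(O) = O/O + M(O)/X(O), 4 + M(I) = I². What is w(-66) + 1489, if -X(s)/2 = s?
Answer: 50258/33 ≈ 1523.0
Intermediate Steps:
M(I) = -4 + I²
X(s) = -2*s
w(O) = 1 - (-4 + O²)/(2*O) (w(O) = O/O + (-4 + O²)/((-2*O)) = 1 + (-4 + O²)*(-1/(2*O)) = 1 - (-4 + O²)/(2*O))
w(-66) + 1489 = (1 + 2/(-66) - ½*(-66)) + 1489 = (1 + 2*(-1/66) + 33) + 1489 = (1 - 1/33 + 33) + 1489 = 1121/33 + 1489 = 50258/33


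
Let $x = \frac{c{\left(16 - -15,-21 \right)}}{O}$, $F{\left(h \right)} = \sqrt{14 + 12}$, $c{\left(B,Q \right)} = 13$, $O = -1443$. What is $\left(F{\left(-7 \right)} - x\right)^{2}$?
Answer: $\frac{320347}{12321} + \frac{2 \sqrt{26}}{111} \approx 26.092$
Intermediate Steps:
$F{\left(h \right)} = \sqrt{26}$
$x = - \frac{1}{111}$ ($x = \frac{13}{-1443} = 13 \left(- \frac{1}{1443}\right) = - \frac{1}{111} \approx -0.009009$)
$\left(F{\left(-7 \right)} - x\right)^{2} = \left(\sqrt{26} - - \frac{1}{111}\right)^{2} = \left(\sqrt{26} + \frac{1}{111}\right)^{2} = \left(\frac{1}{111} + \sqrt{26}\right)^{2}$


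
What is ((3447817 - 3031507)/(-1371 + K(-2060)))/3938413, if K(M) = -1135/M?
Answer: -34303944/444745288025 ≈ -7.7132e-5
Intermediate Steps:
((3447817 - 3031507)/(-1371 + K(-2060)))/3938413 = ((3447817 - 3031507)/(-1371 - 1135/(-2060)))/3938413 = (416310/(-1371 - 1135*(-1/2060)))*(1/3938413) = (416310/(-1371 + 227/412))*(1/3938413) = (416310/(-564625/412))*(1/3938413) = (416310*(-412/564625))*(1/3938413) = -34303944/112925*1/3938413 = -34303944/444745288025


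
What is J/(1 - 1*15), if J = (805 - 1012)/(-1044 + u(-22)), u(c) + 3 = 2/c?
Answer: -2277/161252 ≈ -0.014121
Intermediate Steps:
u(c) = -3 + 2/c
J = 2277/11518 (J = (805 - 1012)/(-1044 + (-3 + 2/(-22))) = -207/(-1044 + (-3 + 2*(-1/22))) = -207/(-1044 + (-3 - 1/11)) = -207/(-1044 - 34/11) = -207/(-11518/11) = -207*(-11/11518) = 2277/11518 ≈ 0.19769)
J/(1 - 1*15) = (2277/11518)/(1 - 1*15) = (2277/11518)/(1 - 15) = (2277/11518)/(-14) = -1/14*2277/11518 = -2277/161252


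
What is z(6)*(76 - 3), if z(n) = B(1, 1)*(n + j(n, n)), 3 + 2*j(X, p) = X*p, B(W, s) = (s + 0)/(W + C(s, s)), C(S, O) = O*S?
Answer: 3285/4 ≈ 821.25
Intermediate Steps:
B(W, s) = s/(W + s²) (B(W, s) = (s + 0)/(W + s*s) = s/(W + s²))
j(X, p) = -3/2 + X*p/2 (j(X, p) = -3/2 + (X*p)/2 = -3/2 + X*p/2)
z(n) = -¾ + n/2 + n²/4 (z(n) = (1/(1 + 1²))*(n + (-3/2 + n*n/2)) = (1/(1 + 1))*(n + (-3/2 + n²/2)) = (1/2)*(-3/2 + n + n²/2) = (1*(½))*(-3/2 + n + n²/2) = (-3/2 + n + n²/2)/2 = -¾ + n/2 + n²/4)
z(6)*(76 - 3) = (-¾ + (½)*6 + (¼)*6²)*(76 - 3) = (-¾ + 3 + (¼)*36)*73 = (-¾ + 3 + 9)*73 = (45/4)*73 = 3285/4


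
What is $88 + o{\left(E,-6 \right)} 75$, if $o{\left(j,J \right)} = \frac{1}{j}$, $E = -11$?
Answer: $\frac{893}{11} \approx 81.182$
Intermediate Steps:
$88 + o{\left(E,-6 \right)} 75 = 88 + \frac{1}{-11} \cdot 75 = 88 - \frac{75}{11} = \frac{893}{11}$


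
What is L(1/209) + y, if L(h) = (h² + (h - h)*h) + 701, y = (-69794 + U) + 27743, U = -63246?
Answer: -4568857875/43681 ≈ -1.0460e+5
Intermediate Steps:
y = -105297 (y = (-69794 - 63246) + 27743 = -133040 + 27743 = -105297)
L(h) = 701 + h² (L(h) = (h² + 0*h) + 701 = (h² + 0) + 701 = h² + 701 = 701 + h²)
L(1/209) + y = (701 + (1/209)²) - 105297 = (701 + 1/43681) - 105297 = 30620382/43681 - 105297 = -4568857875/43681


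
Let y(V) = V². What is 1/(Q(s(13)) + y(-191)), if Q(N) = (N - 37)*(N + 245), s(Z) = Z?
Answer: 1/30289 ≈ 3.3015e-5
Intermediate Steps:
Q(N) = (-37 + N)*(245 + N)
1/(Q(s(13)) + y(-191)) = 1/((-9065 + 13² + 208*13) + (-191)²) = 1/((-9065 + 169 + 2704) + 36481) = 1/(-6192 + 36481) = 1/30289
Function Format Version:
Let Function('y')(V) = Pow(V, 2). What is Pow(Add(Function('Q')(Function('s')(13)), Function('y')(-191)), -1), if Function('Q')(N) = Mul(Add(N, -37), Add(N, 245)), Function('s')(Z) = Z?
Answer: Rational(1, 30289) ≈ 3.3015e-5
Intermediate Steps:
Function('Q')(N) = Mul(Add(-37, N), Add(245, N))
Pow(Add(Function('Q')(Function('s')(13)), Function('y')(-191)), -1) = Pow(Add(Add(-9065, Pow(13, 2), Mul(208, 13)), Pow(-191, 2)), -1) = Pow(Add(Add(-9065, 169, 2704), 36481), -1) = Pow(Add(-6192, 36481), -1) = Pow(30289, -1) = Rational(1, 30289)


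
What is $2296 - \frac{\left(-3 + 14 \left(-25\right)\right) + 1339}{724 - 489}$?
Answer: $\frac{538574}{235} \approx 2291.8$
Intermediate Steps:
$2296 - \frac{\left(-3 + 14 \left(-25\right)\right) + 1339}{724 - 489} = 2296 - \frac{\left(-3 - 350\right) + 1339}{235} = 2296 - \left(-353 + 1339\right) \frac{1}{235} = 2296 - 986 \cdot \frac{1}{235} = 2296 - \frac{986}{235} = \frac{538574}{235}$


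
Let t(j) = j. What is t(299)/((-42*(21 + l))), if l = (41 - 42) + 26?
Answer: -13/84 ≈ -0.15476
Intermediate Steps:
l = 25 (l = -1 + 26 = 25)
t(299)/((-42*(21 + l))) = 299/((-42*(21 + 25))) = 299/((-42*46)) = 299/(-1932) = 299*(-1/1932) = -13/84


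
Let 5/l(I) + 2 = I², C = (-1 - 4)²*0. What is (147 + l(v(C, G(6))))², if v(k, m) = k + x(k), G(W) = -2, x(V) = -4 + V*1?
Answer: 4255969/196 ≈ 21714.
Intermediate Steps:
x(V) = -4 + V
C = 0 (C = (-5)²*0 = 25*0 = 0)
v(k, m) = -4 + 2*k (v(k, m) = k + (-4 + k) = -4 + 2*k)
l(I) = 5/(-2 + I²)
(147 + l(v(C, G(6))))² = (147 + 5/(-2 + (-4 + 2*0)²))² = (147 + 5/(-2 + (-4 + 0)²))² = (147 + 5/(-2 + (-4)²))² = (147 + 5/(-2 + 16))² = (147 + 5/14)² = (2063/14)² = 4255969/196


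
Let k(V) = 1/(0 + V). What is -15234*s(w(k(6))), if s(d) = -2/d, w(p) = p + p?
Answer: 91404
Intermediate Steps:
k(V) = 1/V
w(p) = 2*p
-15234*s(w(k(6))) = -(-30468)/(2/6) = -(-30468)/(2*(⅙)) = -(-30468)/⅓ = -(-30468)*3 = -15234*(-6) = 91404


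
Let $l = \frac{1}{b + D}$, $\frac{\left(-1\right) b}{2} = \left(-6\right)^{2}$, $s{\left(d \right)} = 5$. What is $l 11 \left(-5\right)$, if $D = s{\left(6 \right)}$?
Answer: $\frac{55}{67} \approx 0.8209$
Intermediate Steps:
$D = 5$
$b = -72$ ($b = - 2 \left(-6\right)^{2} = \left(-2\right) 36 = -72$)
$l = - \frac{1}{67}$ ($l = \frac{1}{-72 + 5} = \frac{1}{-67} = - \frac{1}{67} \approx -0.014925$)
$l 11 \left(-5\right) = \left(- \frac{1}{67}\right) 11 \left(-5\right) = \left(- \frac{11}{67}\right) \left(-5\right) = \frac{55}{67}$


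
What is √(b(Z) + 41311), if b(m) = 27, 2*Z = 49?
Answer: √41338 ≈ 203.32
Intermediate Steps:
Z = 49/2 (Z = (½)*49 = 49/2 ≈ 24.500)
√(b(Z) + 41311) = √(27 + 41311) = √41338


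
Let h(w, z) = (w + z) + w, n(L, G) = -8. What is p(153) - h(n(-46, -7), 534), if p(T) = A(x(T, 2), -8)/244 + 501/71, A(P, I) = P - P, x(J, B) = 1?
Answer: -36277/71 ≈ -510.94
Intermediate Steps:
h(w, z) = z + 2*w
A(P, I) = 0
p(T) = 501/71 (p(T) = 0/244 + 501/71 = 0*(1/244) + 501*(1/71) = 0 + 501/71 = 501/71)
p(153) - h(n(-46, -7), 534) = 501/71 - (534 + 2*(-8)) = 501/71 - (534 - 16) = 501/71 - 1*518 = 501/71 - 518 = -36277/71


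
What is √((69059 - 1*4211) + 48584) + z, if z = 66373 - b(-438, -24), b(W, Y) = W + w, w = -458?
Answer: 67269 + 2*√28358 ≈ 67606.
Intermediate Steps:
b(W, Y) = -458 + W (b(W, Y) = W - 458 = -458 + W)
z = 67269 (z = 66373 - (-458 - 438) = 66373 - 1*(-896) = 66373 + 896 = 67269)
√((69059 - 1*4211) + 48584) + z = √((69059 - 1*4211) + 48584) + 67269 = √((69059 - 4211) + 48584) + 67269 = √(64848 + 48584) + 67269 = √113432 + 67269 = 2*√28358 + 67269 = 67269 + 2*√28358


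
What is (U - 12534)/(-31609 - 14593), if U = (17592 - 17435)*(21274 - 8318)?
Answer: -1010779/23101 ≈ -43.755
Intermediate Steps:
U = 2034092 (U = 157*12956 = 2034092)
(U - 12534)/(-31609 - 14593) = (2034092 - 12534)/(-31609 - 14593) = 2021558/(-46202) = 2021558*(-1/46202) = -1010779/23101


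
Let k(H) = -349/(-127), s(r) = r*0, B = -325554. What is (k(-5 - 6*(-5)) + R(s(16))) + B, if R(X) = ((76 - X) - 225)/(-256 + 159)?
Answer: -4010446950/12319 ≈ -3.2555e+5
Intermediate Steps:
s(r) = 0
R(X) = 149/97 + X/97 (R(X) = (-149 - X)/(-97) = (-149 - X)*(-1/97) = 149/97 + X/97)
k(H) = 349/127 (k(H) = -349*(-1/127) = 349/127)
(k(-5 - 6*(-5)) + R(s(16))) + B = (349/127 + (149/97 + (1/97)*0)) - 325554 = (349/127 + (149/97 + 0)) - 325554 = (349/127 + 149/97) - 325554 = 52776/12319 - 325554 = -4010446950/12319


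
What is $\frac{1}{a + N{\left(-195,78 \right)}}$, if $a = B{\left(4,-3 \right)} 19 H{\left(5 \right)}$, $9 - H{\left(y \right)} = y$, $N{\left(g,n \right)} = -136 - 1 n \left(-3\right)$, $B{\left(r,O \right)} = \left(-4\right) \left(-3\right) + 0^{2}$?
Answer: $\frac{1}{1010} \approx 0.0009901$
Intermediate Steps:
$B{\left(r,O \right)} = 12$ ($B{\left(r,O \right)} = 12 + 0 = 12$)
$N{\left(g,n \right)} = -136 + 3 n$ ($N{\left(g,n \right)} = -136 - n \left(-3\right) = -136 - - 3 n = -136 + 3 n$)
$H{\left(y \right)} = 9 - y$
$a = 912$ ($a = 12 \cdot 19 \left(9 - 5\right) = 228 \left(9 - 5\right) = 228 \cdot 4 = 912$)
$\frac{1}{a + N{\left(-195,78 \right)}} = \frac{1}{912 + \left(-136 + 3 \cdot 78\right)} = \frac{1}{912 + \left(-136 + 234\right)} = \frac{1}{912 + 98} = \frac{1}{1010}$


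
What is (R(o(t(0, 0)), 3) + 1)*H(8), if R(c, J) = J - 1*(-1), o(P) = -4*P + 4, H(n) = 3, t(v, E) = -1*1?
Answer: 15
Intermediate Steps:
t(v, E) = -1
o(P) = 4 - 4*P
R(c, J) = 1 + J (R(c, J) = J + 1 = 1 + J)
(R(o(t(0, 0)), 3) + 1)*H(8) = ((1 + 3) + 1)*3 = (4 + 1)*3 = 5*3 = 15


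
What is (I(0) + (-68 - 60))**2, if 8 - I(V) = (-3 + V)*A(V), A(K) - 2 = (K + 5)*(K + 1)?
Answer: 9801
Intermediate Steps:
A(K) = 2 + (1 + K)*(5 + K) (A(K) = 2 + (K + 5)*(K + 1) = 2 + (5 + K)*(1 + K) = 2 + (1 + K)*(5 + K))
I(V) = 8 - (-3 + V)*(7 + V**2 + 6*V)
(I(0) + (-68 - 60))**2 = ((29 - 1*0**3 - 3*0**2 + 11*0) + (-68 - 60))**2 = ((29 - 1*0 - 3*0 + 0) - 128)**2 = ((29 + 0 + 0 + 0) - 128)**2 = (29 - 128)**2 = (-99)**2 = 9801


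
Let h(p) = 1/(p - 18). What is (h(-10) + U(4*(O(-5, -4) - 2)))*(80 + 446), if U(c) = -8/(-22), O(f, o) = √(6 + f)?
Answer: 26563/154 ≈ 172.49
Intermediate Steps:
U(c) = 4/11 (U(c) = -8*(-1/22) = 4/11)
h(p) = 1/(-18 + p)
(h(-10) + U(4*(O(-5, -4) - 2)))*(80 + 446) = (1/(-18 - 10) + 4/11)*(80 + 446) = (1/(-28) + 4/11)*526 = (-1/28 + 4/11)*526 = (101/308)*526 = 26563/154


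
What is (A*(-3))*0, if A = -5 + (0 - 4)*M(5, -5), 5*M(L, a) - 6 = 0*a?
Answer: 0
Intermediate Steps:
M(L, a) = 6/5 (M(L, a) = 6/5 + (0*a)/5 = 6/5 + (⅕)*0 = 6/5 + 0 = 6/5)
A = -49/5 (A = -5 + (0 - 4)*(6/5) = -5 - 4*6/5 = -5 - 24/5 = -49/5 ≈ -9.8000)
(A*(-3))*0 = -49/5*(-3)*0 = (147/5)*0 = 0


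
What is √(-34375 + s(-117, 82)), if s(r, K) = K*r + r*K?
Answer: I*√53563 ≈ 231.44*I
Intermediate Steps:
s(r, K) = 2*K*r (s(r, K) = K*r + K*r = 2*K*r)
√(-34375 + s(-117, 82)) = √(-34375 + 2*82*(-117)) = √(-34375 - 19188) = √(-53563) = I*√53563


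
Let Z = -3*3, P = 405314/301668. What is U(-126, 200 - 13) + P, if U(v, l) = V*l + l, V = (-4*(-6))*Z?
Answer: -6064078313/150834 ≈ -40204.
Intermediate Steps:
P = 202657/150834 (P = 405314*(1/301668) = 202657/150834 ≈ 1.3436)
Z = -9
V = -216 (V = -4*(-6)*(-9) = 24*(-9) = -216)
U(v, l) = -215*l (U(v, l) = -216*l + l = -215*l)
U(-126, 200 - 13) + P = -215*(200 - 13) + 202657/150834 = -215*187 + 202657/150834 = -40205 + 202657/150834 = -6064078313/150834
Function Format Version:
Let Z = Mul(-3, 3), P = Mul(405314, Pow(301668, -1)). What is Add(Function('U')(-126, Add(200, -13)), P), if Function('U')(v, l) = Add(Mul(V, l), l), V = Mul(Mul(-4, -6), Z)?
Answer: Rational(-6064078313, 150834) ≈ -40204.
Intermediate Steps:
P = Rational(202657, 150834) (P = Mul(405314, Rational(1, 301668)) = Rational(202657, 150834) ≈ 1.3436)
Z = -9
V = -216 (V = Mul(Mul(-4, -6), -9) = Mul(24, -9) = -216)
Function('U')(v, l) = Mul(-215, l) (Function('U')(v, l) = Add(Mul(-216, l), l) = Mul(-215, l))
Add(Function('U')(-126, Add(200, -13)), P) = Add(Mul(-215, Add(200, -13)), Rational(202657, 150834)) = Add(Mul(-215, 187), Rational(202657, 150834)) = Add(-40205, Rational(202657, 150834)) = Rational(-6064078313, 150834)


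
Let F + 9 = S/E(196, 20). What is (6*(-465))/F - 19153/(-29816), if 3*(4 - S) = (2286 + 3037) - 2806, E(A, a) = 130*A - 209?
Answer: 1053290855681/3403108792 ≈ 309.51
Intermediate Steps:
E(A, a) = -209 + 130*A
S = -835 (S = 4 - ((2286 + 3037) - 2806)/3 = 4 - (5323 - 2806)/3 = 4 - 1/3*2517 = 4 - 839 = -835)
F = -228274/25271 (F = -9 - 835/(-209 + 130*196) = -9 - 835/(-209 + 25480) = -9 - 835/25271 = -228274/25271 ≈ -9.0330)
(6*(-465))/F - 19153/(-29816) = (6*(-465))/(-228274/25271) - 19153/(-29816) = -2790*(-25271/228274) - 19153*(-1/29816) = 35253045/114137 + 19153/29816 = 1053290855681/3403108792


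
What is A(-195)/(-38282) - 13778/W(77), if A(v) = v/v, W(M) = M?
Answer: -527449473/2947714 ≈ -178.94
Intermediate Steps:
A(v) = 1
A(-195)/(-38282) - 13778/W(77) = 1/(-38282) - 13778/77 = 1*(-1/38282) - 13778*1/77 = -1/38282 - 13778/77 = -527449473/2947714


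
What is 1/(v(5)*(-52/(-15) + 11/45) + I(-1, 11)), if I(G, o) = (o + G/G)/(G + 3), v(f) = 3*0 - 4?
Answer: -45/398 ≈ -0.11307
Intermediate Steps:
v(f) = -4 (v(f) = 0 - 4 = -4)
I(G, o) = (1 + o)/(3 + G) (I(G, o) = (o + 1)/(3 + G) = (1 + o)/(3 + G))
1/(v(5)*(-52/(-15) + 11/45) + I(-1, 11)) = 1/(-4*(-52/(-15) + 11/45) + (1 + 11)/(3 - 1)) = 1/(-4*(-52*(-1/15) + 11*(1/45)) + 12/2) = 1/(-4*(52/15 + 11/45) + (½)*12) = 1/(-4*167/45 + 6) = 1/(-668/45 + 6) = 1/(-398/45) = -45/398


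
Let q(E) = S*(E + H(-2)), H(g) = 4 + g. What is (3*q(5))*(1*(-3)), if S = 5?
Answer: -315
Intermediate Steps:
q(E) = 10 + 5*E (q(E) = 5*(E + (4 - 2)) = 5*(E + 2) = 5*(2 + E) = 10 + 5*E)
(3*q(5))*(1*(-3)) = (3*(10 + 5*5))*(1*(-3)) = (3*(10 + 25))*(-3) = (3*35)*(-3) = 105*(-3) = -315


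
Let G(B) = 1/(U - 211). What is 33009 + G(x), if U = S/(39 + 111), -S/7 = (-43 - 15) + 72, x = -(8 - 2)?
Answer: 523984791/15874 ≈ 33009.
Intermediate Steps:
x = -6 (x = -1*6 = -6)
S = -98 (S = -7*((-43 - 15) + 72) = -7*(-58 + 72) = -7*14 = -98)
U = -49/75 (U = -98/(39 + 111) = -98/150 = -98*1/150 = -49/75 ≈ -0.65333)
G(B) = -75/15874 (G(B) = 1/(-49/75 - 211) = 1/(-15874/75) = -75/15874)
33009 + G(x) = 33009 - 75/15874 = 523984791/15874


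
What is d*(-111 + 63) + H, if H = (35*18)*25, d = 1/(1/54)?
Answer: 13158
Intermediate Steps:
d = 54 (d = 1/(1/54) = 54)
H = 15750 (H = 630*25 = 15750)
d*(-111 + 63) + H = 54*(-111 + 63) + 15750 = 54*(-48) + 15750 = -2592 + 15750 = 13158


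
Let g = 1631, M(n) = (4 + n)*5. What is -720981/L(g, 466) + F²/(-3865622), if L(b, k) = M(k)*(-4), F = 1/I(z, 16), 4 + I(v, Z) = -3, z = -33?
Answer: 68282480367259/890252746600 ≈ 76.700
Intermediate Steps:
M(n) = 20 + 5*n
I(v, Z) = -7 (I(v, Z) = -4 - 3 = -7)
F = -⅐ (F = 1/(-7) = -⅐ ≈ -0.14286)
L(b, k) = -80 - 20*k (L(b, k) = (20 + 5*k)*(-4) = -80 - 20*k)
-720981/L(g, 466) + F²/(-3865622) = -720981/(-80 - 20*466) + (-⅐)²/(-3865622) = -720981/(-80 - 9320) + (1/49)*(-1/3865622) = -720981/(-9400) - 1/189415478 = -720981*(-1/9400) - 1/189415478 = 720981/9400 - 1/189415478 = 68282480367259/890252746600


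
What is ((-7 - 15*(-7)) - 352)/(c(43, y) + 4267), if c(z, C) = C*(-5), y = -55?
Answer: -127/2271 ≈ -0.055923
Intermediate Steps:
c(z, C) = -5*C
((-7 - 15*(-7)) - 352)/(c(43, y) + 4267) = ((-7 - 15*(-7)) - 352)/(-5*(-55) + 4267) = ((-7 + 105) - 352)/(275 + 4267) = (98 - 352)/4542 = -254*1/4542 = -127/2271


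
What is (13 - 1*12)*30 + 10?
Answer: 40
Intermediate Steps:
(13 - 1*12)*30 + 10 = (13 - 12)*30 + 10 = 1*30 + 10 = 30 + 10 = 40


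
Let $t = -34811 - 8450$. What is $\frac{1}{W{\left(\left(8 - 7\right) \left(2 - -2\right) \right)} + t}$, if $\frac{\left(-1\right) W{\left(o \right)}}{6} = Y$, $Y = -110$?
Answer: $- \frac{1}{42601} \approx -2.3474 \cdot 10^{-5}$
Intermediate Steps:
$W{\left(o \right)} = 660$ ($W{\left(o \right)} = \left(-6\right) \left(-110\right) = 660$)
$t = -43261$
$\frac{1}{W{\left(\left(8 - 7\right) \left(2 - -2\right) \right)} + t} = \frac{1}{660 - 43261} = \frac{1}{-42601} = - \frac{1}{42601}$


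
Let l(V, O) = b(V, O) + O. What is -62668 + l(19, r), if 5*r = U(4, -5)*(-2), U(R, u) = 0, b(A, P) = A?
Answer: -62649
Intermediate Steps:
r = 0 (r = (0*(-2))/5 = (⅕)*0 = 0)
l(V, O) = O + V (l(V, O) = V + O = O + V)
-62668 + l(19, r) = -62668 + (0 + 19) = -62668 + 19 = -62649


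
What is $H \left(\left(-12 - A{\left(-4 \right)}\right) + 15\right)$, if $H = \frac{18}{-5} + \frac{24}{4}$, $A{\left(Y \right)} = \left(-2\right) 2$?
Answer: $\frac{84}{5} \approx 16.8$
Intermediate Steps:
$A{\left(Y \right)} = -4$
$H = \frac{12}{5}$ ($H = 18 \left(- \frac{1}{5}\right) + 24 \cdot \frac{1}{4} = - \frac{18}{5} + 6 = \frac{12}{5} \approx 2.4$)
$H \left(\left(-12 - A{\left(-4 \right)}\right) + 15\right) = \frac{12 \left(\left(-12 - -4\right) + 15\right)}{5} = \frac{12 \left(\left(-12 + 4\right) + 15\right)}{5} = \frac{12 \left(-8 + 15\right)}{5} = \frac{12}{5} \cdot 7 = \frac{84}{5}$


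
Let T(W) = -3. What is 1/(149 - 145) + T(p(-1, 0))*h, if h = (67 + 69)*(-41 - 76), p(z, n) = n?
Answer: 190945/4 ≈ 47736.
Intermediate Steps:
h = -15912 (h = 136*(-117) = -15912)
1/(149 - 145) + T(p(-1, 0))*h = 1/(149 - 145) - 3*(-15912) = 1/4 + 47736 = 190945/4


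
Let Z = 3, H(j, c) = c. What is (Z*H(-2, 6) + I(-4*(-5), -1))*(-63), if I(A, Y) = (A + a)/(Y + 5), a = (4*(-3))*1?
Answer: -1260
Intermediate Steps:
a = -12 (a = -12*1 = -12)
I(A, Y) = (-12 + A)/(5 + Y) (I(A, Y) = (A - 12)/(Y + 5) = (-12 + A)/(5 + Y))
(Z*H(-2, 6) + I(-4*(-5), -1))*(-63) = (3*6 + (-12 - 4*(-5))/(5 - 1))*(-63) = (18 + (-12 + 20)/4)*(-63) = (18 + (¼)*8)*(-63) = (18 + 2)*(-63) = 20*(-63) = -1260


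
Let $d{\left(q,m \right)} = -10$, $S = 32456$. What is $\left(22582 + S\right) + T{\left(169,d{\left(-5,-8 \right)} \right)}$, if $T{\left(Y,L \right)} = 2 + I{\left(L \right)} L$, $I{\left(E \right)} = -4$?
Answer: $55080$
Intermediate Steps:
$T{\left(Y,L \right)} = 2 - 4 L$
$\left(22582 + S\right) + T{\left(169,d{\left(-5,-8 \right)} \right)} = \left(22582 + 32456\right) + \left(2 - -40\right) = 55038 + \left(2 + 40\right) = 55038 + 42 = 55080$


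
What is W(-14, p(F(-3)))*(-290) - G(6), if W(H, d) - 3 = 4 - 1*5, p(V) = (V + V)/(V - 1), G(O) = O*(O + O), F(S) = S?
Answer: -652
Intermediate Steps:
G(O) = 2*O² (G(O) = O*(2*O) = 2*O²)
p(V) = 2*V/(-1 + V) (p(V) = (2*V)/(-1 + V) = 2*V/(-1 + V))
W(H, d) = 2 (W(H, d) = 3 + (4 - 1*5) = 3 + (4 - 5) = 3 - 1 = 2)
W(-14, p(F(-3)))*(-290) - G(6) = 2*(-290) - 2*6² = -580 - 2*36 = -580 - 1*72 = -580 - 72 = -652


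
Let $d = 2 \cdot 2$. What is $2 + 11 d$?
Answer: $46$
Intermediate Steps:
$d = 4$
$2 + 11 d = 2 + 11 \cdot 4 = 2 + 44 = 46$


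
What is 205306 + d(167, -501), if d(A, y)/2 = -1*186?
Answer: 204934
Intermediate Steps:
d(A, y) = -372 (d(A, y) = 2*(-1*186) = 2*(-186) = -372)
205306 + d(167, -501) = 205306 - 372 = 204934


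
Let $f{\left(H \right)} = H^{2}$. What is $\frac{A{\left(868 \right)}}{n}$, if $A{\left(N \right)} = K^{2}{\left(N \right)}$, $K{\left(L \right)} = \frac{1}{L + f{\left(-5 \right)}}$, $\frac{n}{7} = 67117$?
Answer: $\frac{1}{374656691731} \approx 2.6691 \cdot 10^{-12}$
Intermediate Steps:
$n = 469819$ ($n = 7 \cdot 67117 = 469819$)
$K{\left(L \right)} = \frac{1}{25 + L}$ ($K{\left(L \right)} = \frac{1}{L + \left(-5\right)^{2}} = \frac{1}{L + 25} = \frac{1}{25 + L}$)
$A{\left(N \right)} = \frac{1}{\left(25 + N\right)^{2}}$ ($A{\left(N \right)} = \left(\frac{1}{25 + N}\right)^{2} = \frac{1}{\left(25 + N\right)^{2}}$)
$\frac{A{\left(868 \right)}}{n} = \frac{1}{\left(25 + 868\right)^{2} \cdot 469819} = \frac{1}{797449} \cdot \frac{1}{469819} = \frac{1}{374656691731}$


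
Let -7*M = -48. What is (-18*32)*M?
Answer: -27648/7 ≈ -3949.7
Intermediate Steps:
M = 48/7 (M = -1/7*(-48) = 48/7 ≈ 6.8571)
(-18*32)*M = -18*32*(48/7) = -576*48/7 = -27648/7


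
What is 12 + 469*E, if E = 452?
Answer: 212000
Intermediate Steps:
12 + 469*E = 12 + 469*452 = 12 + 211988 = 212000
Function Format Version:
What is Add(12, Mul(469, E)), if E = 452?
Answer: 212000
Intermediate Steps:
Add(12, Mul(469, E)) = Add(12, Mul(469, 452)) = Add(12, 211988) = 212000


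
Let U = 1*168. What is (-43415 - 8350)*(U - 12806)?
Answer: 654206070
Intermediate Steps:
U = 168
(-43415 - 8350)*(U - 12806) = (-43415 - 8350)*(168 - 12806) = -51765*(-12638) = 654206070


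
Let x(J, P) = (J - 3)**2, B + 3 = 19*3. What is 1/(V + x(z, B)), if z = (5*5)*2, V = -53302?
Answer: -1/51093 ≈ -1.9572e-5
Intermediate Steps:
B = 54 (B = -3 + 19*3 = -3 + 57 = 54)
z = 50 (z = 25*2 = 50)
x(J, P) = (-3 + J)**2
1/(V + x(z, B)) = 1/(-53302 + (-3 + 50)**2) = 1/(-53302 + 47**2) = 1/(-53302 + 2209) = 1/(-51093) = -1/51093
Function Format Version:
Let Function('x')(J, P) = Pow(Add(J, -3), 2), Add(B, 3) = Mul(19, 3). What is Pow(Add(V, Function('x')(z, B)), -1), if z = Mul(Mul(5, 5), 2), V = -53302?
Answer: Rational(-1, 51093) ≈ -1.9572e-5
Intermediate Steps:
B = 54 (B = Add(-3, Mul(19, 3)) = Add(-3, 57) = 54)
z = 50 (z = Mul(25, 2) = 50)
Function('x')(J, P) = Pow(Add(-3, J), 2)
Pow(Add(V, Function('x')(z, B)), -1) = Pow(Add(-53302, Pow(Add(-3, 50), 2)), -1) = Pow(Add(-53302, Pow(47, 2)), -1) = Pow(Add(-53302, 2209), -1) = Pow(-51093, -1) = Rational(-1, 51093)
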